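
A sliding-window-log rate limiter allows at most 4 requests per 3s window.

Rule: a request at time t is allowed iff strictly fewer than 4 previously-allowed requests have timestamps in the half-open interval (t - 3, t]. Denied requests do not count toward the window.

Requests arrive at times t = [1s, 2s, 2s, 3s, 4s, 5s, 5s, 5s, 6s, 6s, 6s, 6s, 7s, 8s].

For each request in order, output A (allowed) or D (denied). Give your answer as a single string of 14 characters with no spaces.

Answer: AAAAAAADADDDAA

Derivation:
Tracking allowed requests in the window:
  req#1 t=1s: ALLOW
  req#2 t=2s: ALLOW
  req#3 t=2s: ALLOW
  req#4 t=3s: ALLOW
  req#5 t=4s: ALLOW
  req#6 t=5s: ALLOW
  req#7 t=5s: ALLOW
  req#8 t=5s: DENY
  req#9 t=6s: ALLOW
  req#10 t=6s: DENY
  req#11 t=6s: DENY
  req#12 t=6s: DENY
  req#13 t=7s: ALLOW
  req#14 t=8s: ALLOW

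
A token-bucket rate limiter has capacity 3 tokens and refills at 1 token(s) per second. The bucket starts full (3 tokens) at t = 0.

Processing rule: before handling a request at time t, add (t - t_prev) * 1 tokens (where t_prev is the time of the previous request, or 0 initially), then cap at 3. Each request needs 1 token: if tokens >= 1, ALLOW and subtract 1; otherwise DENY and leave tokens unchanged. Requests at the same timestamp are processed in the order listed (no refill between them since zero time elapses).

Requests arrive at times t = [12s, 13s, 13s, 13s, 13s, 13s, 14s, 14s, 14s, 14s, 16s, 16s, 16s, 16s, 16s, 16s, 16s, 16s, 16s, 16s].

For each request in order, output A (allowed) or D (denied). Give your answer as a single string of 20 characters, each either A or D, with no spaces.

Answer: AAAADDADDDAADDDDDDDD

Derivation:
Simulating step by step:
  req#1 t=12s: ALLOW
  req#2 t=13s: ALLOW
  req#3 t=13s: ALLOW
  req#4 t=13s: ALLOW
  req#5 t=13s: DENY
  req#6 t=13s: DENY
  req#7 t=14s: ALLOW
  req#8 t=14s: DENY
  req#9 t=14s: DENY
  req#10 t=14s: DENY
  req#11 t=16s: ALLOW
  req#12 t=16s: ALLOW
  req#13 t=16s: DENY
  req#14 t=16s: DENY
  req#15 t=16s: DENY
  req#16 t=16s: DENY
  req#17 t=16s: DENY
  req#18 t=16s: DENY
  req#19 t=16s: DENY
  req#20 t=16s: DENY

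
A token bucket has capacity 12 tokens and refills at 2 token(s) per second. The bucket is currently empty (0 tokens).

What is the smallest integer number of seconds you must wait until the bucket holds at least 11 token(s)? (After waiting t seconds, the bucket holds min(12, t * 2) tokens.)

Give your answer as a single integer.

Need t * 2 >= 11, so t >= 11/2.
Smallest integer t = ceil(11/2) = 6.

Answer: 6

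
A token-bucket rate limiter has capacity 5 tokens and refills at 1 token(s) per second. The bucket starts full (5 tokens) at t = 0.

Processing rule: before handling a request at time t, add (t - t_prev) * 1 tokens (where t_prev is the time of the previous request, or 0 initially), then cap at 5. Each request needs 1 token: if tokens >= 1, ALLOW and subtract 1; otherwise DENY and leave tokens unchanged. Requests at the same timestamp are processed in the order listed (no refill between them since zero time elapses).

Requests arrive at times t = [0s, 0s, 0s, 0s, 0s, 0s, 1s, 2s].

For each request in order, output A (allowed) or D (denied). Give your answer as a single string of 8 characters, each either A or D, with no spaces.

Simulating step by step:
  req#1 t=0s: ALLOW
  req#2 t=0s: ALLOW
  req#3 t=0s: ALLOW
  req#4 t=0s: ALLOW
  req#5 t=0s: ALLOW
  req#6 t=0s: DENY
  req#7 t=1s: ALLOW
  req#8 t=2s: ALLOW

Answer: AAAAADAA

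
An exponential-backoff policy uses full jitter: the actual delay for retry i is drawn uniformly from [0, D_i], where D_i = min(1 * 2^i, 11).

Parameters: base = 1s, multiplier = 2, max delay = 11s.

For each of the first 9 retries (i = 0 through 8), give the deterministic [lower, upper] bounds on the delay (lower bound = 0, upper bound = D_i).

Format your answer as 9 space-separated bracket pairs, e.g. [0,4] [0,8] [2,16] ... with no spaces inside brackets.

Computing bounds per retry:
  i=0: D_i=min(1*2^0,11)=1, bounds=[0,1]
  i=1: D_i=min(1*2^1,11)=2, bounds=[0,2]
  i=2: D_i=min(1*2^2,11)=4, bounds=[0,4]
  i=3: D_i=min(1*2^3,11)=8, bounds=[0,8]
  i=4: D_i=min(1*2^4,11)=11, bounds=[0,11]
  i=5: D_i=min(1*2^5,11)=11, bounds=[0,11]
  i=6: D_i=min(1*2^6,11)=11, bounds=[0,11]
  i=7: D_i=min(1*2^7,11)=11, bounds=[0,11]
  i=8: D_i=min(1*2^8,11)=11, bounds=[0,11]

Answer: [0,1] [0,2] [0,4] [0,8] [0,11] [0,11] [0,11] [0,11] [0,11]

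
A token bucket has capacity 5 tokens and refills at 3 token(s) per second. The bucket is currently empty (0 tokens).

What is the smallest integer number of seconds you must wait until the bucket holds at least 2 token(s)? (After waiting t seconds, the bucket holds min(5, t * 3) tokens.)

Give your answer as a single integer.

Answer: 1

Derivation:
Need t * 3 >= 2, so t >= 2/3.
Smallest integer t = ceil(2/3) = 1.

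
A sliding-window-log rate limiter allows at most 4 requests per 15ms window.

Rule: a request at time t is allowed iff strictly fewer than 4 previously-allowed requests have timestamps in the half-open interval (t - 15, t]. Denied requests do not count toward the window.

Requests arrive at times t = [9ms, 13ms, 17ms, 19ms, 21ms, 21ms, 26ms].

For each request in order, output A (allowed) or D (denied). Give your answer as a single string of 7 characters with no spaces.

Tracking allowed requests in the window:
  req#1 t=9ms: ALLOW
  req#2 t=13ms: ALLOW
  req#3 t=17ms: ALLOW
  req#4 t=19ms: ALLOW
  req#5 t=21ms: DENY
  req#6 t=21ms: DENY
  req#7 t=26ms: ALLOW

Answer: AAAADDA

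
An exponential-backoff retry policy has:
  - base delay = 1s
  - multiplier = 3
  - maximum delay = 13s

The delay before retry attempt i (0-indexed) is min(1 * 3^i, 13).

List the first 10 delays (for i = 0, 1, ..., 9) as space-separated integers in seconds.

Computing each delay:
  i=0: min(1*3^0, 13) = 1
  i=1: min(1*3^1, 13) = 3
  i=2: min(1*3^2, 13) = 9
  i=3: min(1*3^3, 13) = 13
  i=4: min(1*3^4, 13) = 13
  i=5: min(1*3^5, 13) = 13
  i=6: min(1*3^6, 13) = 13
  i=7: min(1*3^7, 13) = 13
  i=8: min(1*3^8, 13) = 13
  i=9: min(1*3^9, 13) = 13

Answer: 1 3 9 13 13 13 13 13 13 13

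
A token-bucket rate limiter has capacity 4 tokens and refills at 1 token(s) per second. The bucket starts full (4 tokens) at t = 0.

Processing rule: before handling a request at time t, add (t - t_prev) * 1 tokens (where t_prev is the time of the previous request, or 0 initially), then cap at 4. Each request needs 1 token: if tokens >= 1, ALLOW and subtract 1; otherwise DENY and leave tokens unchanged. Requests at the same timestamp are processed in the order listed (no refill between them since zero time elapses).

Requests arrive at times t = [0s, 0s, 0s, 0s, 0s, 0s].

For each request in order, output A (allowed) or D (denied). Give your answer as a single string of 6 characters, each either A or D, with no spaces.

Simulating step by step:
  req#1 t=0s: ALLOW
  req#2 t=0s: ALLOW
  req#3 t=0s: ALLOW
  req#4 t=0s: ALLOW
  req#5 t=0s: DENY
  req#6 t=0s: DENY

Answer: AAAADD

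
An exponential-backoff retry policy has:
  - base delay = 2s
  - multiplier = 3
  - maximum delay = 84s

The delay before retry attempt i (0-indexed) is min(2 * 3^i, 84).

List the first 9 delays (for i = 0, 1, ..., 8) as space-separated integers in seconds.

Answer: 2 6 18 54 84 84 84 84 84

Derivation:
Computing each delay:
  i=0: min(2*3^0, 84) = 2
  i=1: min(2*3^1, 84) = 6
  i=2: min(2*3^2, 84) = 18
  i=3: min(2*3^3, 84) = 54
  i=4: min(2*3^4, 84) = 84
  i=5: min(2*3^5, 84) = 84
  i=6: min(2*3^6, 84) = 84
  i=7: min(2*3^7, 84) = 84
  i=8: min(2*3^8, 84) = 84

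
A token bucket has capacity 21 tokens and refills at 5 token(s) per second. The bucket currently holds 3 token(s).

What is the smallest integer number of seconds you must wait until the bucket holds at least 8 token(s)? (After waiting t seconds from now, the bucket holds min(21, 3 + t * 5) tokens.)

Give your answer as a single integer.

Need 3 + t * 5 >= 8, so t >= 5/5.
Smallest integer t = ceil(5/5) = 1.

Answer: 1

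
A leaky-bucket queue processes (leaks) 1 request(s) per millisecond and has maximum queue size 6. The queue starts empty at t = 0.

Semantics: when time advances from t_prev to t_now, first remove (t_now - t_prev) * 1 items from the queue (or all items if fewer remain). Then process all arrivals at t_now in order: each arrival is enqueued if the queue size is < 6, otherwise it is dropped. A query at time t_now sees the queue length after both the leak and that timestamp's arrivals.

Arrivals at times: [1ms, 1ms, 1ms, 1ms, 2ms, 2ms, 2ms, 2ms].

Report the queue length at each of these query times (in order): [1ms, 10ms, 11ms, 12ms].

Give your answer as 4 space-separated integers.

Answer: 4 0 0 0

Derivation:
Queue lengths at query times:
  query t=1ms: backlog = 4
  query t=10ms: backlog = 0
  query t=11ms: backlog = 0
  query t=12ms: backlog = 0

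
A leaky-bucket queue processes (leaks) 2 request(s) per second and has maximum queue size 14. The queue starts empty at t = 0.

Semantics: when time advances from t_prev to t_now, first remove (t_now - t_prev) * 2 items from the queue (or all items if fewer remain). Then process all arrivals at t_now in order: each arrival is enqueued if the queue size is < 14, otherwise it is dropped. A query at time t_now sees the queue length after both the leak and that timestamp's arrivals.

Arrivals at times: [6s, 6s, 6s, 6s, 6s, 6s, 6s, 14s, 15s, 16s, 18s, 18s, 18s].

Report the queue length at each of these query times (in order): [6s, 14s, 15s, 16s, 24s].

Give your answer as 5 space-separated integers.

Queue lengths at query times:
  query t=6s: backlog = 7
  query t=14s: backlog = 1
  query t=15s: backlog = 1
  query t=16s: backlog = 1
  query t=24s: backlog = 0

Answer: 7 1 1 1 0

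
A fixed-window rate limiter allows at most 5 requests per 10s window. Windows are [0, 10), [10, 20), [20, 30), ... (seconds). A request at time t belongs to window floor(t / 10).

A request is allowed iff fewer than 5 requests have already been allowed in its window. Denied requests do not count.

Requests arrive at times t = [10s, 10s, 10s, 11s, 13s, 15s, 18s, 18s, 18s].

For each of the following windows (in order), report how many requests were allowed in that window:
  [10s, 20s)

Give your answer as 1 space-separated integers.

Answer: 5

Derivation:
Processing requests:
  req#1 t=10s (window 1): ALLOW
  req#2 t=10s (window 1): ALLOW
  req#3 t=10s (window 1): ALLOW
  req#4 t=11s (window 1): ALLOW
  req#5 t=13s (window 1): ALLOW
  req#6 t=15s (window 1): DENY
  req#7 t=18s (window 1): DENY
  req#8 t=18s (window 1): DENY
  req#9 t=18s (window 1): DENY

Allowed counts by window: 5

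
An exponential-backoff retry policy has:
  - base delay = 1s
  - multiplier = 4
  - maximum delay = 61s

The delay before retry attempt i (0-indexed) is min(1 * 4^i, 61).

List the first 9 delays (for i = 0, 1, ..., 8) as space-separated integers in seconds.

Answer: 1 4 16 61 61 61 61 61 61

Derivation:
Computing each delay:
  i=0: min(1*4^0, 61) = 1
  i=1: min(1*4^1, 61) = 4
  i=2: min(1*4^2, 61) = 16
  i=3: min(1*4^3, 61) = 61
  i=4: min(1*4^4, 61) = 61
  i=5: min(1*4^5, 61) = 61
  i=6: min(1*4^6, 61) = 61
  i=7: min(1*4^7, 61) = 61
  i=8: min(1*4^8, 61) = 61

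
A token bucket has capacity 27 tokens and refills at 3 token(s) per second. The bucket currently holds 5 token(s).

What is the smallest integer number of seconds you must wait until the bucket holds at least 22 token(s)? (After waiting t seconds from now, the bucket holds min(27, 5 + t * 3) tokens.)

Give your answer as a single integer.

Answer: 6

Derivation:
Need 5 + t * 3 >= 22, so t >= 17/3.
Smallest integer t = ceil(17/3) = 6.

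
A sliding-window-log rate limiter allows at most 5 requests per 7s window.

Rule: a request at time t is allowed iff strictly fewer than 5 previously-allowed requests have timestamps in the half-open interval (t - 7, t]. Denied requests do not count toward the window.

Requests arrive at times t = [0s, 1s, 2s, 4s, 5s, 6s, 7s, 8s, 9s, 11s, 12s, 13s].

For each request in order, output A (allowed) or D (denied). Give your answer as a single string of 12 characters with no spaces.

Tracking allowed requests in the window:
  req#1 t=0s: ALLOW
  req#2 t=1s: ALLOW
  req#3 t=2s: ALLOW
  req#4 t=4s: ALLOW
  req#5 t=5s: ALLOW
  req#6 t=6s: DENY
  req#7 t=7s: ALLOW
  req#8 t=8s: ALLOW
  req#9 t=9s: ALLOW
  req#10 t=11s: ALLOW
  req#11 t=12s: ALLOW
  req#12 t=13s: DENY

Answer: AAAAADAAAAAD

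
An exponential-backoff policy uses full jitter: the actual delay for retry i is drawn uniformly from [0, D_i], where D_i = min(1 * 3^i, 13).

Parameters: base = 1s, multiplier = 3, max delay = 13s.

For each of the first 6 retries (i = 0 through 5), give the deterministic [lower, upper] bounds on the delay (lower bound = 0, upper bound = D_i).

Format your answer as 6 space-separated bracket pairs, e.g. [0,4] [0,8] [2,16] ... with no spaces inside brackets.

Computing bounds per retry:
  i=0: D_i=min(1*3^0,13)=1, bounds=[0,1]
  i=1: D_i=min(1*3^1,13)=3, bounds=[0,3]
  i=2: D_i=min(1*3^2,13)=9, bounds=[0,9]
  i=3: D_i=min(1*3^3,13)=13, bounds=[0,13]
  i=4: D_i=min(1*3^4,13)=13, bounds=[0,13]
  i=5: D_i=min(1*3^5,13)=13, bounds=[0,13]

Answer: [0,1] [0,3] [0,9] [0,13] [0,13] [0,13]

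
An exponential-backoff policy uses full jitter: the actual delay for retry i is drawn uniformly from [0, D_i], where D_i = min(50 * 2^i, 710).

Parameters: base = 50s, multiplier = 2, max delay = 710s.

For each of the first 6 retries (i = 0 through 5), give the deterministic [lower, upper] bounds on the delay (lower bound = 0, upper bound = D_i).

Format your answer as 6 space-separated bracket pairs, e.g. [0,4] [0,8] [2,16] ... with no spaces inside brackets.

Computing bounds per retry:
  i=0: D_i=min(50*2^0,710)=50, bounds=[0,50]
  i=1: D_i=min(50*2^1,710)=100, bounds=[0,100]
  i=2: D_i=min(50*2^2,710)=200, bounds=[0,200]
  i=3: D_i=min(50*2^3,710)=400, bounds=[0,400]
  i=4: D_i=min(50*2^4,710)=710, bounds=[0,710]
  i=5: D_i=min(50*2^5,710)=710, bounds=[0,710]

Answer: [0,50] [0,100] [0,200] [0,400] [0,710] [0,710]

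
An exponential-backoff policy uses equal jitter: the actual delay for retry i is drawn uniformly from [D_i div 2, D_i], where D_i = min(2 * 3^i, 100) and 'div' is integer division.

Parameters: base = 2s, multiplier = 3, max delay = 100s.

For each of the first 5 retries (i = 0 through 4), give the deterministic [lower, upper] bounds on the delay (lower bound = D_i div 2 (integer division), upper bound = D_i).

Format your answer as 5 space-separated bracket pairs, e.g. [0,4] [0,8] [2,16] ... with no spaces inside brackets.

Computing bounds per retry:
  i=0: D_i=min(2*3^0,100)=2, bounds=[1,2]
  i=1: D_i=min(2*3^1,100)=6, bounds=[3,6]
  i=2: D_i=min(2*3^2,100)=18, bounds=[9,18]
  i=3: D_i=min(2*3^3,100)=54, bounds=[27,54]
  i=4: D_i=min(2*3^4,100)=100, bounds=[50,100]

Answer: [1,2] [3,6] [9,18] [27,54] [50,100]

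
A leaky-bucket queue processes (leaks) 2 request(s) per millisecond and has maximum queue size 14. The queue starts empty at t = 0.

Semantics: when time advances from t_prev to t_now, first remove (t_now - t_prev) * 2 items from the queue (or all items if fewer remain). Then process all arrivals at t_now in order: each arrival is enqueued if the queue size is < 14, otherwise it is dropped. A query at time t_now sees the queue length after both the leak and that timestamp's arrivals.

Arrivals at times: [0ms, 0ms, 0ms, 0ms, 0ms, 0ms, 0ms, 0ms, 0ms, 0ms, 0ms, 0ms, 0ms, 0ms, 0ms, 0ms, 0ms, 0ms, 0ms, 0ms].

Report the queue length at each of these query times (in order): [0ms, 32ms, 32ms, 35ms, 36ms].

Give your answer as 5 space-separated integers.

Queue lengths at query times:
  query t=0ms: backlog = 14
  query t=32ms: backlog = 0
  query t=32ms: backlog = 0
  query t=35ms: backlog = 0
  query t=36ms: backlog = 0

Answer: 14 0 0 0 0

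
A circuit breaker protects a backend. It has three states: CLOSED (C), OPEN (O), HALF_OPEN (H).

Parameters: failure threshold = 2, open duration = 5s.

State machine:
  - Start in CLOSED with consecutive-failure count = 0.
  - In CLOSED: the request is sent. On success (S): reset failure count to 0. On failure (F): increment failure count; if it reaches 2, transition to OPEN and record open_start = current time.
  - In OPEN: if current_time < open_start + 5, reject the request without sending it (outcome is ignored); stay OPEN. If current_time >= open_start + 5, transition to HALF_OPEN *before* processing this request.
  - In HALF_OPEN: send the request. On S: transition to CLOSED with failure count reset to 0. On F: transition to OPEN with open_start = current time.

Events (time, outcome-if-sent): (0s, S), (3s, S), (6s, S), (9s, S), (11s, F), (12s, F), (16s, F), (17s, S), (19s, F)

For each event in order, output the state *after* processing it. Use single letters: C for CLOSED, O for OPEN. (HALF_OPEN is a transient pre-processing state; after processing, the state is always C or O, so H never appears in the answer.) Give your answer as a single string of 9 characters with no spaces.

Answer: CCCCCOOCC

Derivation:
State after each event:
  event#1 t=0s outcome=S: state=CLOSED
  event#2 t=3s outcome=S: state=CLOSED
  event#3 t=6s outcome=S: state=CLOSED
  event#4 t=9s outcome=S: state=CLOSED
  event#5 t=11s outcome=F: state=CLOSED
  event#6 t=12s outcome=F: state=OPEN
  event#7 t=16s outcome=F: state=OPEN
  event#8 t=17s outcome=S: state=CLOSED
  event#9 t=19s outcome=F: state=CLOSED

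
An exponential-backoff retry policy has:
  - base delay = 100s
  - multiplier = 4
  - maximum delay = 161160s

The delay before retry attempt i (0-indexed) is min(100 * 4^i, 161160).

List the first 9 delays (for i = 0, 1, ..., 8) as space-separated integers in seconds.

Computing each delay:
  i=0: min(100*4^0, 161160) = 100
  i=1: min(100*4^1, 161160) = 400
  i=2: min(100*4^2, 161160) = 1600
  i=3: min(100*4^3, 161160) = 6400
  i=4: min(100*4^4, 161160) = 25600
  i=5: min(100*4^5, 161160) = 102400
  i=6: min(100*4^6, 161160) = 161160
  i=7: min(100*4^7, 161160) = 161160
  i=8: min(100*4^8, 161160) = 161160

Answer: 100 400 1600 6400 25600 102400 161160 161160 161160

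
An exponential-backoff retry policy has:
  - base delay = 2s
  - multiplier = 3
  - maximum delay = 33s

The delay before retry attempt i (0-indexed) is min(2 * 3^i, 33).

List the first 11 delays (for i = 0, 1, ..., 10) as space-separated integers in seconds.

Computing each delay:
  i=0: min(2*3^0, 33) = 2
  i=1: min(2*3^1, 33) = 6
  i=2: min(2*3^2, 33) = 18
  i=3: min(2*3^3, 33) = 33
  i=4: min(2*3^4, 33) = 33
  i=5: min(2*3^5, 33) = 33
  i=6: min(2*3^6, 33) = 33
  i=7: min(2*3^7, 33) = 33
  i=8: min(2*3^8, 33) = 33
  i=9: min(2*3^9, 33) = 33
  i=10: min(2*3^10, 33) = 33

Answer: 2 6 18 33 33 33 33 33 33 33 33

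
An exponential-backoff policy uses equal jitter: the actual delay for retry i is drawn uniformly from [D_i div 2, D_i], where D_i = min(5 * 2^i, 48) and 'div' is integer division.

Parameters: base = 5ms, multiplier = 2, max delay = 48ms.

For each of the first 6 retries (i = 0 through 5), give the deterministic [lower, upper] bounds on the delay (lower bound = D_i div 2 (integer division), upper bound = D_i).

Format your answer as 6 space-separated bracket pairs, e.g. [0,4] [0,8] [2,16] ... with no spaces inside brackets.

Answer: [2,5] [5,10] [10,20] [20,40] [24,48] [24,48]

Derivation:
Computing bounds per retry:
  i=0: D_i=min(5*2^0,48)=5, bounds=[2,5]
  i=1: D_i=min(5*2^1,48)=10, bounds=[5,10]
  i=2: D_i=min(5*2^2,48)=20, bounds=[10,20]
  i=3: D_i=min(5*2^3,48)=40, bounds=[20,40]
  i=4: D_i=min(5*2^4,48)=48, bounds=[24,48]
  i=5: D_i=min(5*2^5,48)=48, bounds=[24,48]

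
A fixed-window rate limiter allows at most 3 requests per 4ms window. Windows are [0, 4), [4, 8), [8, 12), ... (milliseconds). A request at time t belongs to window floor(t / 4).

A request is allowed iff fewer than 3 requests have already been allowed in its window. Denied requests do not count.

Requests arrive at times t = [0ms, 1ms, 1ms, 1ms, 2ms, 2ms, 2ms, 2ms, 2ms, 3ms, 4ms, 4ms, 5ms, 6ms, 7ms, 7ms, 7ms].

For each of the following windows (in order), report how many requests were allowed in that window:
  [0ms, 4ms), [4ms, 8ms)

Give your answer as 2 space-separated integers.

Processing requests:
  req#1 t=0ms (window 0): ALLOW
  req#2 t=1ms (window 0): ALLOW
  req#3 t=1ms (window 0): ALLOW
  req#4 t=1ms (window 0): DENY
  req#5 t=2ms (window 0): DENY
  req#6 t=2ms (window 0): DENY
  req#7 t=2ms (window 0): DENY
  req#8 t=2ms (window 0): DENY
  req#9 t=2ms (window 0): DENY
  req#10 t=3ms (window 0): DENY
  req#11 t=4ms (window 1): ALLOW
  req#12 t=4ms (window 1): ALLOW
  req#13 t=5ms (window 1): ALLOW
  req#14 t=6ms (window 1): DENY
  req#15 t=7ms (window 1): DENY
  req#16 t=7ms (window 1): DENY
  req#17 t=7ms (window 1): DENY

Allowed counts by window: 3 3

Answer: 3 3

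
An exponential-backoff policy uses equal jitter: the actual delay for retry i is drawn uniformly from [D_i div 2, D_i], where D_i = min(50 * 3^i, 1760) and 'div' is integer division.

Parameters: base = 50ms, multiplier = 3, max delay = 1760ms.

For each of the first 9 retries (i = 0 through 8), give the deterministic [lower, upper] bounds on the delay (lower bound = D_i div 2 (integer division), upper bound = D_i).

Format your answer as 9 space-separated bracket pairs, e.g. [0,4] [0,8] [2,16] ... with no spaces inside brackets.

Answer: [25,50] [75,150] [225,450] [675,1350] [880,1760] [880,1760] [880,1760] [880,1760] [880,1760]

Derivation:
Computing bounds per retry:
  i=0: D_i=min(50*3^0,1760)=50, bounds=[25,50]
  i=1: D_i=min(50*3^1,1760)=150, bounds=[75,150]
  i=2: D_i=min(50*3^2,1760)=450, bounds=[225,450]
  i=3: D_i=min(50*3^3,1760)=1350, bounds=[675,1350]
  i=4: D_i=min(50*3^4,1760)=1760, bounds=[880,1760]
  i=5: D_i=min(50*3^5,1760)=1760, bounds=[880,1760]
  i=6: D_i=min(50*3^6,1760)=1760, bounds=[880,1760]
  i=7: D_i=min(50*3^7,1760)=1760, bounds=[880,1760]
  i=8: D_i=min(50*3^8,1760)=1760, bounds=[880,1760]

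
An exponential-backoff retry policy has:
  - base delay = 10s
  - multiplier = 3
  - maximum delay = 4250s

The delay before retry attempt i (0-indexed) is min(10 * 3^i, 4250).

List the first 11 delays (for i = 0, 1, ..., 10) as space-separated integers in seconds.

Answer: 10 30 90 270 810 2430 4250 4250 4250 4250 4250

Derivation:
Computing each delay:
  i=0: min(10*3^0, 4250) = 10
  i=1: min(10*3^1, 4250) = 30
  i=2: min(10*3^2, 4250) = 90
  i=3: min(10*3^3, 4250) = 270
  i=4: min(10*3^4, 4250) = 810
  i=5: min(10*3^5, 4250) = 2430
  i=6: min(10*3^6, 4250) = 4250
  i=7: min(10*3^7, 4250) = 4250
  i=8: min(10*3^8, 4250) = 4250
  i=9: min(10*3^9, 4250) = 4250
  i=10: min(10*3^10, 4250) = 4250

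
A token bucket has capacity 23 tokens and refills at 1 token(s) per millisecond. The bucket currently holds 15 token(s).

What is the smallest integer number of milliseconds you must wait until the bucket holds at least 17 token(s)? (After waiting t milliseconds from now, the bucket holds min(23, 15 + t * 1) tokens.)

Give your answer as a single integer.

Answer: 2

Derivation:
Need 15 + t * 1 >= 17, so t >= 2/1.
Smallest integer t = ceil(2/1) = 2.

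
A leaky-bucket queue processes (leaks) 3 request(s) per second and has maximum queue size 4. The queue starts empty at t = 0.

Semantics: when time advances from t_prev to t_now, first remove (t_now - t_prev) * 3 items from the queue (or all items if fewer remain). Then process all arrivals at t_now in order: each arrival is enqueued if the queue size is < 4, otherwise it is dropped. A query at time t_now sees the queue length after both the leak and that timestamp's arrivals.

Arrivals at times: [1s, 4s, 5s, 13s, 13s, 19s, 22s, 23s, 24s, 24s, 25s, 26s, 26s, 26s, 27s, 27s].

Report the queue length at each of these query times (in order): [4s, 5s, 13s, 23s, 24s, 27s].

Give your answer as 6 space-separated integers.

Queue lengths at query times:
  query t=4s: backlog = 1
  query t=5s: backlog = 1
  query t=13s: backlog = 2
  query t=23s: backlog = 1
  query t=24s: backlog = 2
  query t=27s: backlog = 2

Answer: 1 1 2 1 2 2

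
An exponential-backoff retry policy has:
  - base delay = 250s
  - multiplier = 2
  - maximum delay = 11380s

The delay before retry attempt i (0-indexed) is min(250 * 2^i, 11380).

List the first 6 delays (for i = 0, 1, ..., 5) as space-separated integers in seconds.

Answer: 250 500 1000 2000 4000 8000

Derivation:
Computing each delay:
  i=0: min(250*2^0, 11380) = 250
  i=1: min(250*2^1, 11380) = 500
  i=2: min(250*2^2, 11380) = 1000
  i=3: min(250*2^3, 11380) = 2000
  i=4: min(250*2^4, 11380) = 4000
  i=5: min(250*2^5, 11380) = 8000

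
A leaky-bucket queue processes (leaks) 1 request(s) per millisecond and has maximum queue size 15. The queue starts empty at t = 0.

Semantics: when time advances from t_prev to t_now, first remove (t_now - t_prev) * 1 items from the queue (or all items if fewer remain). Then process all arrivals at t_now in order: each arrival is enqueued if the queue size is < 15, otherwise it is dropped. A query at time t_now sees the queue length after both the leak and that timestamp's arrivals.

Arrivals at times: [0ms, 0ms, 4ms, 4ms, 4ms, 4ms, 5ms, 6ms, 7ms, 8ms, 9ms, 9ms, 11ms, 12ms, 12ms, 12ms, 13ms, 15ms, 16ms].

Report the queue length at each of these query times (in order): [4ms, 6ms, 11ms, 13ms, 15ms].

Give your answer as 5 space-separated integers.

Queue lengths at query times:
  query t=4ms: backlog = 4
  query t=6ms: backlog = 4
  query t=11ms: backlog = 4
  query t=13ms: backlog = 6
  query t=15ms: backlog = 5

Answer: 4 4 4 6 5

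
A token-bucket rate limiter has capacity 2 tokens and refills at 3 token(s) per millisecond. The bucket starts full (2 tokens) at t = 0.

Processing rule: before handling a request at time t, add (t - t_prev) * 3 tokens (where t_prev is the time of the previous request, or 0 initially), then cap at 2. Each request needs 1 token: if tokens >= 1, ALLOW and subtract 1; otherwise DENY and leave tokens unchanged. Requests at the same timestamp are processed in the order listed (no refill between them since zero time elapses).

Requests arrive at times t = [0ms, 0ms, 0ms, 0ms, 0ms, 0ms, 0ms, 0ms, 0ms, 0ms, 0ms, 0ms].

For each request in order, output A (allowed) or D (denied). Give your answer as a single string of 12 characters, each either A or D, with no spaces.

Simulating step by step:
  req#1 t=0ms: ALLOW
  req#2 t=0ms: ALLOW
  req#3 t=0ms: DENY
  req#4 t=0ms: DENY
  req#5 t=0ms: DENY
  req#6 t=0ms: DENY
  req#7 t=0ms: DENY
  req#8 t=0ms: DENY
  req#9 t=0ms: DENY
  req#10 t=0ms: DENY
  req#11 t=0ms: DENY
  req#12 t=0ms: DENY

Answer: AADDDDDDDDDD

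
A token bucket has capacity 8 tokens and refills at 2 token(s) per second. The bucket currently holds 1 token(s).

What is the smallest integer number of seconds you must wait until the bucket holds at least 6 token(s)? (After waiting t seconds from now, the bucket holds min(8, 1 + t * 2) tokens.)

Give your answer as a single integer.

Need 1 + t * 2 >= 6, so t >= 5/2.
Smallest integer t = ceil(5/2) = 3.

Answer: 3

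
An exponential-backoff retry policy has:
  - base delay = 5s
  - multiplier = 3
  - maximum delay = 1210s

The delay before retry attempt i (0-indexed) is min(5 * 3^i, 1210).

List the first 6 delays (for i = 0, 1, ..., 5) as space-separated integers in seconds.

Answer: 5 15 45 135 405 1210

Derivation:
Computing each delay:
  i=0: min(5*3^0, 1210) = 5
  i=1: min(5*3^1, 1210) = 15
  i=2: min(5*3^2, 1210) = 45
  i=3: min(5*3^3, 1210) = 135
  i=4: min(5*3^4, 1210) = 405
  i=5: min(5*3^5, 1210) = 1210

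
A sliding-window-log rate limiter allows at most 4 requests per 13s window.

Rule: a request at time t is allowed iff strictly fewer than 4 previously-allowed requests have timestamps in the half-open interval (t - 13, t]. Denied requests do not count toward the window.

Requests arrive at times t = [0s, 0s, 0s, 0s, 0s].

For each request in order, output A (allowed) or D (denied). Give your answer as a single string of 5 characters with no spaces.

Tracking allowed requests in the window:
  req#1 t=0s: ALLOW
  req#2 t=0s: ALLOW
  req#3 t=0s: ALLOW
  req#4 t=0s: ALLOW
  req#5 t=0s: DENY

Answer: AAAAD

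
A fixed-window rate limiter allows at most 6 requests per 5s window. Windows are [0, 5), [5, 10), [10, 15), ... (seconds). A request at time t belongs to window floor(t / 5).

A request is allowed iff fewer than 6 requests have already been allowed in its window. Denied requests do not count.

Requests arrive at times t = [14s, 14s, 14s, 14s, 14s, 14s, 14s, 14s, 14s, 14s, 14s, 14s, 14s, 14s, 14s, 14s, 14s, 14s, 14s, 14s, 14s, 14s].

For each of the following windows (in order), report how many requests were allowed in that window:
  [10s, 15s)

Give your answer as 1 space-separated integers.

Answer: 6

Derivation:
Processing requests:
  req#1 t=14s (window 2): ALLOW
  req#2 t=14s (window 2): ALLOW
  req#3 t=14s (window 2): ALLOW
  req#4 t=14s (window 2): ALLOW
  req#5 t=14s (window 2): ALLOW
  req#6 t=14s (window 2): ALLOW
  req#7 t=14s (window 2): DENY
  req#8 t=14s (window 2): DENY
  req#9 t=14s (window 2): DENY
  req#10 t=14s (window 2): DENY
  req#11 t=14s (window 2): DENY
  req#12 t=14s (window 2): DENY
  req#13 t=14s (window 2): DENY
  req#14 t=14s (window 2): DENY
  req#15 t=14s (window 2): DENY
  req#16 t=14s (window 2): DENY
  req#17 t=14s (window 2): DENY
  req#18 t=14s (window 2): DENY
  req#19 t=14s (window 2): DENY
  req#20 t=14s (window 2): DENY
  req#21 t=14s (window 2): DENY
  req#22 t=14s (window 2): DENY

Allowed counts by window: 6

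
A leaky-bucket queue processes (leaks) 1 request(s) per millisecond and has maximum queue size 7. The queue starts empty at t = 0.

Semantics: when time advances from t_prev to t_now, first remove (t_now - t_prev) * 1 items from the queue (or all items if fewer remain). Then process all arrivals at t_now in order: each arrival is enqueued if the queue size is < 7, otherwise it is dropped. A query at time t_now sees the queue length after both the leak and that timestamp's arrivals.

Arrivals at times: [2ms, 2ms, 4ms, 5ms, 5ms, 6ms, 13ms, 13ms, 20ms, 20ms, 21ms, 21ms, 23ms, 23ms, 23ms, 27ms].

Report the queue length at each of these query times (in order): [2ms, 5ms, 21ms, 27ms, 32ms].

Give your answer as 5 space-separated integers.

Queue lengths at query times:
  query t=2ms: backlog = 2
  query t=5ms: backlog = 2
  query t=21ms: backlog = 3
  query t=27ms: backlog = 1
  query t=32ms: backlog = 0

Answer: 2 2 3 1 0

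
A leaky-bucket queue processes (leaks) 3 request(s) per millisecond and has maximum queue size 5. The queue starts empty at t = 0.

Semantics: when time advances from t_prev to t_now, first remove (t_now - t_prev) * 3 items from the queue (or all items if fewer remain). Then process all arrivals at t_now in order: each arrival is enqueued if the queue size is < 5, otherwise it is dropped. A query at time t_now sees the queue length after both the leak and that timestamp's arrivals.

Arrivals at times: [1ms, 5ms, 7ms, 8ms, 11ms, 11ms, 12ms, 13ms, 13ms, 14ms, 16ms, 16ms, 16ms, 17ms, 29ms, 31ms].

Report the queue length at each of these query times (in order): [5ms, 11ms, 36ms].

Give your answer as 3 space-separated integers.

Answer: 1 2 0

Derivation:
Queue lengths at query times:
  query t=5ms: backlog = 1
  query t=11ms: backlog = 2
  query t=36ms: backlog = 0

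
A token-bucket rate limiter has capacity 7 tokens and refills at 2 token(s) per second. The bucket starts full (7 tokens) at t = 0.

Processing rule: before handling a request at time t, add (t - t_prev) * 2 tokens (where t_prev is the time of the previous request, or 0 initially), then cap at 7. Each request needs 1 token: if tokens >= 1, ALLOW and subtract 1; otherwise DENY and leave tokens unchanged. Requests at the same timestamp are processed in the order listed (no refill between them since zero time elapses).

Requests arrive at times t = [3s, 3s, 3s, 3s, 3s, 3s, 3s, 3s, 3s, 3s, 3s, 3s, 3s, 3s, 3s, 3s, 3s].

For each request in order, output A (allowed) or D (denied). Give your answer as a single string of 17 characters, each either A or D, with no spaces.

Answer: AAAAAAADDDDDDDDDD

Derivation:
Simulating step by step:
  req#1 t=3s: ALLOW
  req#2 t=3s: ALLOW
  req#3 t=3s: ALLOW
  req#4 t=3s: ALLOW
  req#5 t=3s: ALLOW
  req#6 t=3s: ALLOW
  req#7 t=3s: ALLOW
  req#8 t=3s: DENY
  req#9 t=3s: DENY
  req#10 t=3s: DENY
  req#11 t=3s: DENY
  req#12 t=3s: DENY
  req#13 t=3s: DENY
  req#14 t=3s: DENY
  req#15 t=3s: DENY
  req#16 t=3s: DENY
  req#17 t=3s: DENY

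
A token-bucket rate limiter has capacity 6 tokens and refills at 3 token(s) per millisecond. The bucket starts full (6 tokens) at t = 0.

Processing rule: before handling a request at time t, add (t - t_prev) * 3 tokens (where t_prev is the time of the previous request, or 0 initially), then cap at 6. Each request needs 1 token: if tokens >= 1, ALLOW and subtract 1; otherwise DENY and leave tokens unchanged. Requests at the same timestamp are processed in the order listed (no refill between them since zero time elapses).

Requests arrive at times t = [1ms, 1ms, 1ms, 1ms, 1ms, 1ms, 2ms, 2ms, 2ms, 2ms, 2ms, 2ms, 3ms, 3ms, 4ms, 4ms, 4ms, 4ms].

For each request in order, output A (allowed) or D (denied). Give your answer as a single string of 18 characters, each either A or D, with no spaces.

Simulating step by step:
  req#1 t=1ms: ALLOW
  req#2 t=1ms: ALLOW
  req#3 t=1ms: ALLOW
  req#4 t=1ms: ALLOW
  req#5 t=1ms: ALLOW
  req#6 t=1ms: ALLOW
  req#7 t=2ms: ALLOW
  req#8 t=2ms: ALLOW
  req#9 t=2ms: ALLOW
  req#10 t=2ms: DENY
  req#11 t=2ms: DENY
  req#12 t=2ms: DENY
  req#13 t=3ms: ALLOW
  req#14 t=3ms: ALLOW
  req#15 t=4ms: ALLOW
  req#16 t=4ms: ALLOW
  req#17 t=4ms: ALLOW
  req#18 t=4ms: ALLOW

Answer: AAAAAAAAADDDAAAAAA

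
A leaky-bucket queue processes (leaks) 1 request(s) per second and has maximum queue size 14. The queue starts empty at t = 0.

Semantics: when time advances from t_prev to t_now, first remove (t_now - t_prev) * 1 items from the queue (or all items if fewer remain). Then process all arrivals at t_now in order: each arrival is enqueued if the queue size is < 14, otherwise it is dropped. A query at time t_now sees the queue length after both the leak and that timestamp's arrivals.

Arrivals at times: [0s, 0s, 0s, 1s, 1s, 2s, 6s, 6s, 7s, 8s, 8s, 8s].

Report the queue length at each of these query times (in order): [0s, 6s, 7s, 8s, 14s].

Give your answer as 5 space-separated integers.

Answer: 3 2 2 4 0

Derivation:
Queue lengths at query times:
  query t=0s: backlog = 3
  query t=6s: backlog = 2
  query t=7s: backlog = 2
  query t=8s: backlog = 4
  query t=14s: backlog = 0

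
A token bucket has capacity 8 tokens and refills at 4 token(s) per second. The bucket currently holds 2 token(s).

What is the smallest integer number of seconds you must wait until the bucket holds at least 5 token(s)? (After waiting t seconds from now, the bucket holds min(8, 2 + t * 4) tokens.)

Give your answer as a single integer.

Answer: 1

Derivation:
Need 2 + t * 4 >= 5, so t >= 3/4.
Smallest integer t = ceil(3/4) = 1.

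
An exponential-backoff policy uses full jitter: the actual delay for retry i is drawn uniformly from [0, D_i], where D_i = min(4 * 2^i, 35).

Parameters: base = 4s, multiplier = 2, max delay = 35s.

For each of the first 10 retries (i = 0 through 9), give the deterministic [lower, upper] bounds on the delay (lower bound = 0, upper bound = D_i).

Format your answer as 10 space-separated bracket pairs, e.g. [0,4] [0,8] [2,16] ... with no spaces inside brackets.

Computing bounds per retry:
  i=0: D_i=min(4*2^0,35)=4, bounds=[0,4]
  i=1: D_i=min(4*2^1,35)=8, bounds=[0,8]
  i=2: D_i=min(4*2^2,35)=16, bounds=[0,16]
  i=3: D_i=min(4*2^3,35)=32, bounds=[0,32]
  i=4: D_i=min(4*2^4,35)=35, bounds=[0,35]
  i=5: D_i=min(4*2^5,35)=35, bounds=[0,35]
  i=6: D_i=min(4*2^6,35)=35, bounds=[0,35]
  i=7: D_i=min(4*2^7,35)=35, bounds=[0,35]
  i=8: D_i=min(4*2^8,35)=35, bounds=[0,35]
  i=9: D_i=min(4*2^9,35)=35, bounds=[0,35]

Answer: [0,4] [0,8] [0,16] [0,32] [0,35] [0,35] [0,35] [0,35] [0,35] [0,35]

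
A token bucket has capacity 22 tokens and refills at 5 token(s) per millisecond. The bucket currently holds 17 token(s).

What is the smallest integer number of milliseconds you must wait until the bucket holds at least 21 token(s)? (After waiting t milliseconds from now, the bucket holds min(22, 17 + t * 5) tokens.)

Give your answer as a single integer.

Answer: 1

Derivation:
Need 17 + t * 5 >= 21, so t >= 4/5.
Smallest integer t = ceil(4/5) = 1.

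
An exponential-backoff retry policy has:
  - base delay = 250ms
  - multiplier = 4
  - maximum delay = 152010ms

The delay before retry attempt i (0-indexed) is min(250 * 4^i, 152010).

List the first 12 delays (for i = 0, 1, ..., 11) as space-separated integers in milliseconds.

Answer: 250 1000 4000 16000 64000 152010 152010 152010 152010 152010 152010 152010

Derivation:
Computing each delay:
  i=0: min(250*4^0, 152010) = 250
  i=1: min(250*4^1, 152010) = 1000
  i=2: min(250*4^2, 152010) = 4000
  i=3: min(250*4^3, 152010) = 16000
  i=4: min(250*4^4, 152010) = 64000
  i=5: min(250*4^5, 152010) = 152010
  i=6: min(250*4^6, 152010) = 152010
  i=7: min(250*4^7, 152010) = 152010
  i=8: min(250*4^8, 152010) = 152010
  i=9: min(250*4^9, 152010) = 152010
  i=10: min(250*4^10, 152010) = 152010
  i=11: min(250*4^11, 152010) = 152010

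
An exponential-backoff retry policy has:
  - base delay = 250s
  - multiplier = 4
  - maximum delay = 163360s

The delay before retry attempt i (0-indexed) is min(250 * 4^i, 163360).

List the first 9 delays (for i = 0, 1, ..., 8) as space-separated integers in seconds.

Computing each delay:
  i=0: min(250*4^0, 163360) = 250
  i=1: min(250*4^1, 163360) = 1000
  i=2: min(250*4^2, 163360) = 4000
  i=3: min(250*4^3, 163360) = 16000
  i=4: min(250*4^4, 163360) = 64000
  i=5: min(250*4^5, 163360) = 163360
  i=6: min(250*4^6, 163360) = 163360
  i=7: min(250*4^7, 163360) = 163360
  i=8: min(250*4^8, 163360) = 163360

Answer: 250 1000 4000 16000 64000 163360 163360 163360 163360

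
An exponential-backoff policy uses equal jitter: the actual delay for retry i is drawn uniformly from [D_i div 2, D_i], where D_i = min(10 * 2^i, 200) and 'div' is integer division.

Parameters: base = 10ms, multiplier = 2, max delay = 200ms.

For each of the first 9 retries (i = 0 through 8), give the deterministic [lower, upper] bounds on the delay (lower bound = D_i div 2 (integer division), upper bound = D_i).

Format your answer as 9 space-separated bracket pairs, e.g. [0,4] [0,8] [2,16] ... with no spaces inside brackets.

Answer: [5,10] [10,20] [20,40] [40,80] [80,160] [100,200] [100,200] [100,200] [100,200]

Derivation:
Computing bounds per retry:
  i=0: D_i=min(10*2^0,200)=10, bounds=[5,10]
  i=1: D_i=min(10*2^1,200)=20, bounds=[10,20]
  i=2: D_i=min(10*2^2,200)=40, bounds=[20,40]
  i=3: D_i=min(10*2^3,200)=80, bounds=[40,80]
  i=4: D_i=min(10*2^4,200)=160, bounds=[80,160]
  i=5: D_i=min(10*2^5,200)=200, bounds=[100,200]
  i=6: D_i=min(10*2^6,200)=200, bounds=[100,200]
  i=7: D_i=min(10*2^7,200)=200, bounds=[100,200]
  i=8: D_i=min(10*2^8,200)=200, bounds=[100,200]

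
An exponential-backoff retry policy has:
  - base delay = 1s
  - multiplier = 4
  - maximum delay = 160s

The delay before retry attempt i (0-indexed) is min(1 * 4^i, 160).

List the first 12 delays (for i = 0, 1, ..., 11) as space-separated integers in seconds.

Computing each delay:
  i=0: min(1*4^0, 160) = 1
  i=1: min(1*4^1, 160) = 4
  i=2: min(1*4^2, 160) = 16
  i=3: min(1*4^3, 160) = 64
  i=4: min(1*4^4, 160) = 160
  i=5: min(1*4^5, 160) = 160
  i=6: min(1*4^6, 160) = 160
  i=7: min(1*4^7, 160) = 160
  i=8: min(1*4^8, 160) = 160
  i=9: min(1*4^9, 160) = 160
  i=10: min(1*4^10, 160) = 160
  i=11: min(1*4^11, 160) = 160

Answer: 1 4 16 64 160 160 160 160 160 160 160 160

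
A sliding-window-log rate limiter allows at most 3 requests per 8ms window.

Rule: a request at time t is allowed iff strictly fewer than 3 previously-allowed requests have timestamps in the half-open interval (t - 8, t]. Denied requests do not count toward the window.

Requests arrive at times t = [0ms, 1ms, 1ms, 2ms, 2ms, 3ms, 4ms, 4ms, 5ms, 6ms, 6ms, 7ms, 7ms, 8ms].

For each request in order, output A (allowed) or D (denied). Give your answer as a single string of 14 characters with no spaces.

Tracking allowed requests in the window:
  req#1 t=0ms: ALLOW
  req#2 t=1ms: ALLOW
  req#3 t=1ms: ALLOW
  req#4 t=2ms: DENY
  req#5 t=2ms: DENY
  req#6 t=3ms: DENY
  req#7 t=4ms: DENY
  req#8 t=4ms: DENY
  req#9 t=5ms: DENY
  req#10 t=6ms: DENY
  req#11 t=6ms: DENY
  req#12 t=7ms: DENY
  req#13 t=7ms: DENY
  req#14 t=8ms: ALLOW

Answer: AAADDDDDDDDDDA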